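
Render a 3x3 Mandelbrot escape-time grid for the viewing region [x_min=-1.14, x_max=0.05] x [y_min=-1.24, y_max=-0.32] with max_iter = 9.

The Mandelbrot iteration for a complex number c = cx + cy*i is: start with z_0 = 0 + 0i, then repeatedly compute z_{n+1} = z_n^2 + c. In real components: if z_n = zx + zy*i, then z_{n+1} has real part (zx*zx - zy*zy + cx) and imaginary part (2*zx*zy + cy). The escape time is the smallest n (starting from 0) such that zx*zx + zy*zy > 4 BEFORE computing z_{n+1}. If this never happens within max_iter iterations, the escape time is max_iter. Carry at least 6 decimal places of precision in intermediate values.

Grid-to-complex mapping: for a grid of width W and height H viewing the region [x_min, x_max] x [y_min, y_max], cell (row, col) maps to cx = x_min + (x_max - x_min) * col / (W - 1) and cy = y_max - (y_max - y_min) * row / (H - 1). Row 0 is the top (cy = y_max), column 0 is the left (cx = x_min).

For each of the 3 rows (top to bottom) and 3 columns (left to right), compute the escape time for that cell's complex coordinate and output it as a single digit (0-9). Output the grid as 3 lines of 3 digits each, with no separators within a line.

Answer: 999
358
232

Derivation:
(row=0, col=0): c = -1.1400 + -0.3200i → escape time 9
(row=0, col=1): c = -0.5450 + -0.3200i → escape time 9
(row=0, col=2): c = 0.0500 + -0.3200i → escape time 9
(row=1, col=0): c = -1.1400 + -0.7800i → escape time 3
(row=1, col=1): c = -0.5450 + -0.7800i → escape time 5
(row=1, col=2): c = 0.0500 + -0.7800i → escape time 8
(row=2, col=0): c = -1.1400 + -1.2400i → escape time 2
(row=2, col=1): c = -0.5450 + -1.2400i → escape time 3
(row=2, col=2): c = 0.0500 + -1.2400i → escape time 2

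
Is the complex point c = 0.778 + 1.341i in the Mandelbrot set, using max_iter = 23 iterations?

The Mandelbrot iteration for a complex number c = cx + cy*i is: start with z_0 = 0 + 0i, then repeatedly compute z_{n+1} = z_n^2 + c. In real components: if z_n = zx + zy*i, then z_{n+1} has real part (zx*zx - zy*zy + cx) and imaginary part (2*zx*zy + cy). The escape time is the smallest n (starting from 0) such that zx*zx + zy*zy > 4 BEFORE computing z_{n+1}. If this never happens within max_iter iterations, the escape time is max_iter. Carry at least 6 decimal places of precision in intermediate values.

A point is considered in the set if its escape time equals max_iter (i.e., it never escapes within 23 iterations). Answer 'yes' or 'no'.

z_0 = 0 + 0i, c = 0.7780 + 1.3410i
Iter 1: z = 0.7780 + 1.3410i, |z|^2 = 2.4036
Iter 2: z = -0.4150 + 3.4276i, |z|^2 = 11.9206
Escaped at iteration 2

Answer: no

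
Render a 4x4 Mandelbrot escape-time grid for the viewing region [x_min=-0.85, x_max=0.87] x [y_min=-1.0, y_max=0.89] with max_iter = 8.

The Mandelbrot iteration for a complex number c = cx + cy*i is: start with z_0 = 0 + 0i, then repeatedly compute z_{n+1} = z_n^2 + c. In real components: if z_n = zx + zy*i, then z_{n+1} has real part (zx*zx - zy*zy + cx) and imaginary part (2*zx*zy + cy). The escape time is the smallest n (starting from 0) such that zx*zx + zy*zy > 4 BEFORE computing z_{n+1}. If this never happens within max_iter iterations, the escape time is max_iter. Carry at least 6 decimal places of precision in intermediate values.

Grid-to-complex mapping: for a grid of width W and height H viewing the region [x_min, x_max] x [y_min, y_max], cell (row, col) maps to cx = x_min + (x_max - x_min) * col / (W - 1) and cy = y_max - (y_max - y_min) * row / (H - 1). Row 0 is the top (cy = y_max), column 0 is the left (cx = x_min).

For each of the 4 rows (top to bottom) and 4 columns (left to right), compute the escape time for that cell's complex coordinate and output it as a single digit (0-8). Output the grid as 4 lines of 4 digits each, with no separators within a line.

(row=0, col=0): c = -0.8500 + 0.8900i → escape time 3
(row=0, col=1): c = -0.2767 + 0.8900i → escape time 7
(row=0, col=2): c = 0.2967 + 0.8900i → escape time 4
(row=0, col=3): c = 0.8700 + 0.8900i → escape time 2
(row=1, col=0): c = -0.8500 + 0.2600i → escape time 8
(row=1, col=1): c = -0.2767 + 0.2600i → escape time 8
(row=1, col=2): c = 0.2967 + 0.2600i → escape time 8
(row=1, col=3): c = 0.8700 + 0.2600i → escape time 3
(row=2, col=0): c = -0.8500 + -0.3700i → escape time 7
(row=2, col=1): c = -0.2767 + -0.3700i → escape time 8
(row=2, col=2): c = 0.2967 + -0.3700i → escape time 8
(row=2, col=3): c = 0.8700 + -0.3700i → escape time 3
(row=3, col=0): c = -0.8500 + -1.0000i → escape time 3
(row=3, col=1): c = -0.2767 + -1.0000i → escape time 5
(row=3, col=2): c = 0.2967 + -1.0000i → escape time 3
(row=3, col=3): c = 0.8700 + -1.0000i → escape time 2

Answer: 3742
8883
7883
3532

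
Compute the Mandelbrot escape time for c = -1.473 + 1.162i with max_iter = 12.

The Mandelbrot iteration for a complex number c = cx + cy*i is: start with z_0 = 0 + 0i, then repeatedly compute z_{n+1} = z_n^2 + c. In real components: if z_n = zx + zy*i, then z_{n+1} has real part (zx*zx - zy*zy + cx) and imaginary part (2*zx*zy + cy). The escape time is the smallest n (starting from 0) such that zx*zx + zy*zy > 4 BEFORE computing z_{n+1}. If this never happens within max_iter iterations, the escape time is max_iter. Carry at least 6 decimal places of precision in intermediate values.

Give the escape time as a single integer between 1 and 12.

z_0 = 0 + 0i, c = -1.4730 + 1.1620i
Iter 1: z = -1.4730 + 1.1620i, |z|^2 = 3.5200
Iter 2: z = -0.6535 + -2.2613i, |z|^2 = 5.5403
Escaped at iteration 2

Answer: 2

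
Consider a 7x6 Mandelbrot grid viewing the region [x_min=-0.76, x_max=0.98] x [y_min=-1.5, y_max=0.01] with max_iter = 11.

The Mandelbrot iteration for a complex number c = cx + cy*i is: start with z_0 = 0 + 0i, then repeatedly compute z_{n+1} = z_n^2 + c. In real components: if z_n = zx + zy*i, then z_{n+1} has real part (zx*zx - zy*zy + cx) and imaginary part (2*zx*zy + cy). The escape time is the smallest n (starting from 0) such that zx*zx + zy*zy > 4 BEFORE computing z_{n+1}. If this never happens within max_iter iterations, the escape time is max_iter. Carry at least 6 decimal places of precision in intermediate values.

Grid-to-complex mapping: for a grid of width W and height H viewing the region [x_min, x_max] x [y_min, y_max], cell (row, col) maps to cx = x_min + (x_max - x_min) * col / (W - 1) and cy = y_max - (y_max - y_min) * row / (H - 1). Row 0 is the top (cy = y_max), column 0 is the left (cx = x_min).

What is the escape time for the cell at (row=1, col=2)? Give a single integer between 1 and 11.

Answer: 11

Derivation:
z_0 = 0 + 0i, c = -0.1800 + -0.2920i
Iter 1: z = -0.1800 + -0.2920i, |z|^2 = 0.1177
Iter 2: z = -0.2329 + -0.1869i, |z|^2 = 0.0891
Iter 3: z = -0.1607 + -0.2050i, |z|^2 = 0.0678
Iter 4: z = -0.1962 + -0.2261i, |z|^2 = 0.0896
Iter 5: z = -0.1926 + -0.2033i, |z|^2 = 0.0784
Iter 6: z = -0.1842 + -0.2137i, |z|^2 = 0.0796
Iter 7: z = -0.1917 + -0.2133i, |z|^2 = 0.0822
Iter 8: z = -0.1887 + -0.2102i, |z|^2 = 0.0798
Iter 9: z = -0.1886 + -0.2127i, |z|^2 = 0.0808
Iter 10: z = -0.1897 + -0.2118i, |z|^2 = 0.0808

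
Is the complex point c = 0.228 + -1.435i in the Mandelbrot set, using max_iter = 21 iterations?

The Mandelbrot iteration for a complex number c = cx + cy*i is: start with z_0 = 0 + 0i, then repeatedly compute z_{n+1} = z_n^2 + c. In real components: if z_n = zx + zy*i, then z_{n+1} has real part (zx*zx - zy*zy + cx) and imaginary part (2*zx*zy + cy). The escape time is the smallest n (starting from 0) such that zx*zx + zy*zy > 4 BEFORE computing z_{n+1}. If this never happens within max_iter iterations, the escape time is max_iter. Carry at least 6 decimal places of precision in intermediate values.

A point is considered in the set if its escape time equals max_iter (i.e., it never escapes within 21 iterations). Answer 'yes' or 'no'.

z_0 = 0 + 0i, c = 0.2280 + -1.4350i
Iter 1: z = 0.2280 + -1.4350i, |z|^2 = 2.1112
Iter 2: z = -1.7792 + -2.0894i, |z|^2 = 7.5311
Escaped at iteration 2

Answer: no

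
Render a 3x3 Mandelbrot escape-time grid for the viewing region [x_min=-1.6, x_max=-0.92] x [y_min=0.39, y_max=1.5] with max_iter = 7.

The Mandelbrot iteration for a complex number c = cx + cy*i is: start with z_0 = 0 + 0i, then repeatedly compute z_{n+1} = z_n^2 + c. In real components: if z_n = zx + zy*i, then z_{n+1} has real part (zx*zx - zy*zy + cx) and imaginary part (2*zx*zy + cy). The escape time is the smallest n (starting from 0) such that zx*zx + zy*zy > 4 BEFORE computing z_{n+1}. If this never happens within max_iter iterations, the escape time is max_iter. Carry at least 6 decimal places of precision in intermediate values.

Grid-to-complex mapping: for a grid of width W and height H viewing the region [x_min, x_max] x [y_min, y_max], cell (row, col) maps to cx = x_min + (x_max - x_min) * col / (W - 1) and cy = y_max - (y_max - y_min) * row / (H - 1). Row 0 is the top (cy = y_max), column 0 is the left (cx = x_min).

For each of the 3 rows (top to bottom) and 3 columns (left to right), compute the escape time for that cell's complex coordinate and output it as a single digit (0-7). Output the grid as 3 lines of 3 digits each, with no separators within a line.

(row=0, col=0): c = -1.6000 + 1.5000i → escape time 1
(row=0, col=1): c = -1.2600 + 1.5000i → escape time 2
(row=0, col=2): c = -0.9200 + 1.5000i → escape time 2
(row=1, col=0): c = -1.6000 + 0.9450i → escape time 2
(row=1, col=1): c = -1.2600 + 0.9450i → escape time 3
(row=1, col=2): c = -0.9200 + 0.9450i → escape time 3
(row=2, col=0): c = -1.6000 + 0.3900i → escape time 4
(row=2, col=1): c = -1.2600 + 0.3900i → escape time 7
(row=2, col=2): c = -0.9200 + 0.3900i → escape time 7

Answer: 122
233
477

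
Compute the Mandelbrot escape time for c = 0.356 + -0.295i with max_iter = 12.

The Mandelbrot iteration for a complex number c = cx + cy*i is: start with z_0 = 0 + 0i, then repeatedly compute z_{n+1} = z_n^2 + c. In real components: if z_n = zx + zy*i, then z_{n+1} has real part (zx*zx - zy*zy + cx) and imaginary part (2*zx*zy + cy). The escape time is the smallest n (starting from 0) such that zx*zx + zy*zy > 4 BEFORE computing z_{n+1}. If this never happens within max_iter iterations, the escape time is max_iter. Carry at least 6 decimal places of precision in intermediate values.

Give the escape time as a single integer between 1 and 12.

Answer: 12

Derivation:
z_0 = 0 + 0i, c = 0.3560 + -0.2950i
Iter 1: z = 0.3560 + -0.2950i, |z|^2 = 0.2138
Iter 2: z = 0.3957 + -0.5050i, |z|^2 = 0.4117
Iter 3: z = 0.2575 + -0.6947i, |z|^2 = 0.5489
Iter 4: z = -0.0603 + -0.6528i, |z|^2 = 0.4298
Iter 5: z = -0.0665 + -0.2163i, |z|^2 = 0.0512
Iter 6: z = 0.3136 + -0.2662i, |z|^2 = 0.1693
Iter 7: z = 0.3835 + -0.4620i, |z|^2 = 0.3605
Iter 8: z = 0.2896 + -0.6494i, |z|^2 = 0.5055
Iter 9: z = 0.0182 + -0.6711i, |z|^2 = 0.4508
Iter 10: z = -0.0941 + -0.3195i, |z|^2 = 0.1109
Iter 11: z = 0.2628 + -0.2349i, |z|^2 = 0.1242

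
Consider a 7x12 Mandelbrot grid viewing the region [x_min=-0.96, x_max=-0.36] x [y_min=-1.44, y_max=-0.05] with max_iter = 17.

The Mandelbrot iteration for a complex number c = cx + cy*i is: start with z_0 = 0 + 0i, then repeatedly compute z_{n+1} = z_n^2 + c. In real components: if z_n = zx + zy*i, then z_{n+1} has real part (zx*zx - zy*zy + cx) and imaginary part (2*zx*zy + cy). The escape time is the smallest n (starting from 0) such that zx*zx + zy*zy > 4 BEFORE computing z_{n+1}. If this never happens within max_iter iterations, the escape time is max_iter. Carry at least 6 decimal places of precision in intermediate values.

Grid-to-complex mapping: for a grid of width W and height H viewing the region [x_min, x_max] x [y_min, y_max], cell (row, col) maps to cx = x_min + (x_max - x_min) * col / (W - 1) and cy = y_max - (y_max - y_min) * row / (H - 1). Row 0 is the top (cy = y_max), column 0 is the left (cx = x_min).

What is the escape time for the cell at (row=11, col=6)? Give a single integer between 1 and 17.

Answer: 2

Derivation:
z_0 = 0 + 0i, c = -0.3600 + -1.4400i
Iter 1: z = -0.3600 + -1.4400i, |z|^2 = 2.2032
Iter 2: z = -2.3040 + -0.4032i, |z|^2 = 5.4710
Escaped at iteration 2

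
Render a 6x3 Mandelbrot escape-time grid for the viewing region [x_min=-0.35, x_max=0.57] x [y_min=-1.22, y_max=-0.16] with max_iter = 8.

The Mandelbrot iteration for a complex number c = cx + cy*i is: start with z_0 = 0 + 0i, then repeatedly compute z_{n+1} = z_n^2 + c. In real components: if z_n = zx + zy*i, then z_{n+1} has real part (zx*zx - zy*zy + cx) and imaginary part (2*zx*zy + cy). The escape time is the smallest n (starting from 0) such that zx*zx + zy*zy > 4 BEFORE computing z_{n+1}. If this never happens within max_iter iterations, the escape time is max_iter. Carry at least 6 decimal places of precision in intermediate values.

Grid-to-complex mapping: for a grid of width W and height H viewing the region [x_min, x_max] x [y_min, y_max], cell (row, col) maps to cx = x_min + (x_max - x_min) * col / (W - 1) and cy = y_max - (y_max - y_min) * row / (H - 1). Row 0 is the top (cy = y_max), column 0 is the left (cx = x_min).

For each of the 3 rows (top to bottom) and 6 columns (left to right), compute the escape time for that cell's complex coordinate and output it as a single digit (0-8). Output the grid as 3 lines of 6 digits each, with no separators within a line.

(row=0, col=0): c = -0.3500 + -0.1600i → escape time 8
(row=0, col=1): c = -0.1660 + -0.1600i → escape time 8
(row=0, col=2): c = 0.0180 + -0.1600i → escape time 8
(row=0, col=3): c = 0.2020 + -0.1600i → escape time 8
(row=0, col=4): c = 0.3860 + -0.1600i → escape time 8
(row=0, col=5): c = 0.5700 + -0.1600i → escape time 4
(row=1, col=0): c = -0.3500 + -0.6900i → escape time 8
(row=1, col=1): c = -0.1660 + -0.6900i → escape time 8
(row=1, col=2): c = 0.0180 + -0.6900i → escape time 8
(row=1, col=3): c = 0.2020 + -0.6900i → escape time 7
(row=1, col=4): c = 0.3860 + -0.6900i → escape time 7
(row=1, col=5): c = 0.5700 + -0.6900i → escape time 3
(row=2, col=0): c = -0.3500 + -1.2200i → escape time 3
(row=2, col=1): c = -0.1660 + -1.2200i → escape time 3
(row=2, col=2): c = 0.0180 + -1.2200i → escape time 3
(row=2, col=3): c = 0.2020 + -1.2200i → escape time 2
(row=2, col=4): c = 0.3860 + -1.2200i → escape time 2
(row=2, col=5): c = 0.5700 + -1.2200i → escape time 2

Answer: 888884
888773
333222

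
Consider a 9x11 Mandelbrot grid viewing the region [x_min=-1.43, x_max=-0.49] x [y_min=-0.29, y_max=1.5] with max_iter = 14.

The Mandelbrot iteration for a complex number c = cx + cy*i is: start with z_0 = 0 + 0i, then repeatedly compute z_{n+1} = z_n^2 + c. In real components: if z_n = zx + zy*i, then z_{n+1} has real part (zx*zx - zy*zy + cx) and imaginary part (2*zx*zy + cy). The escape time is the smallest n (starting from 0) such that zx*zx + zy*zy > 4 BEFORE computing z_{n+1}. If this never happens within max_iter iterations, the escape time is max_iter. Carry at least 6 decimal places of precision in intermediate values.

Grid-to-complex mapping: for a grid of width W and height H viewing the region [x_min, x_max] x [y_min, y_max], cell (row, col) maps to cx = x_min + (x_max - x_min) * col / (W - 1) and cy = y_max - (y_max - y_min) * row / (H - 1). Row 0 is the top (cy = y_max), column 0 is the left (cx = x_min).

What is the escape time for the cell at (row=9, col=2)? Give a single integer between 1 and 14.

Answer: 14

Derivation:
z_0 = 0 + 0i, c = -1.1950 + -0.1110i
Iter 1: z = -1.1950 + -0.1110i, |z|^2 = 1.4403
Iter 2: z = 0.2207 + 0.1543i, |z|^2 = 0.0725
Iter 3: z = -1.1701 + -0.0429i, |z|^2 = 1.3710
Iter 4: z = 0.1723 + -0.0106i, |z|^2 = 0.0298
Iter 5: z = -1.1654 + -0.1147i, |z|^2 = 1.3714
Iter 6: z = 0.1501 + 0.1563i, |z|^2 = 0.0469
Iter 7: z = -1.1969 + -0.0641i, |z|^2 = 1.4367
Iter 8: z = 0.2334 + 0.0424i, |z|^2 = 0.0563
Iter 9: z = -1.1423 + -0.0912i, |z|^2 = 1.3132
Iter 10: z = 0.1016 + 0.0973i, |z|^2 = 0.0198
Iter 11: z = -1.1942 + -0.0912i, |z|^2 = 1.4343
Iter 12: z = 0.2227 + 0.1069i, |z|^2 = 0.0610
Iter 13: z = -1.1568 + -0.0634i, |z|^2 = 1.3423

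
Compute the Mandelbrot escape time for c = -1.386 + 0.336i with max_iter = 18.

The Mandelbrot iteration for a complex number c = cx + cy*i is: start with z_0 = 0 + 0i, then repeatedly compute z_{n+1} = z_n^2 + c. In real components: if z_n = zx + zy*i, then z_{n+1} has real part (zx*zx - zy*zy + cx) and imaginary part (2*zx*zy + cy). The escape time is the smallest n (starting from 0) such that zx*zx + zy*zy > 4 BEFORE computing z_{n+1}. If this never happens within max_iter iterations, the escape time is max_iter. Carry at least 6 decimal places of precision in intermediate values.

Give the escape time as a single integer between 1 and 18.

z_0 = 0 + 0i, c = -1.3860 + 0.3360i
Iter 1: z = -1.3860 + 0.3360i, |z|^2 = 2.0339
Iter 2: z = 0.4221 + -0.5954i, |z|^2 = 0.5327
Iter 3: z = -1.5623 + -0.1666i, |z|^2 = 2.4686
Iter 4: z = 1.0271 + 0.8567i, |z|^2 = 1.7888
Iter 5: z = -1.0650 + 2.0957i, |z|^2 = 5.5262
Escaped at iteration 5

Answer: 5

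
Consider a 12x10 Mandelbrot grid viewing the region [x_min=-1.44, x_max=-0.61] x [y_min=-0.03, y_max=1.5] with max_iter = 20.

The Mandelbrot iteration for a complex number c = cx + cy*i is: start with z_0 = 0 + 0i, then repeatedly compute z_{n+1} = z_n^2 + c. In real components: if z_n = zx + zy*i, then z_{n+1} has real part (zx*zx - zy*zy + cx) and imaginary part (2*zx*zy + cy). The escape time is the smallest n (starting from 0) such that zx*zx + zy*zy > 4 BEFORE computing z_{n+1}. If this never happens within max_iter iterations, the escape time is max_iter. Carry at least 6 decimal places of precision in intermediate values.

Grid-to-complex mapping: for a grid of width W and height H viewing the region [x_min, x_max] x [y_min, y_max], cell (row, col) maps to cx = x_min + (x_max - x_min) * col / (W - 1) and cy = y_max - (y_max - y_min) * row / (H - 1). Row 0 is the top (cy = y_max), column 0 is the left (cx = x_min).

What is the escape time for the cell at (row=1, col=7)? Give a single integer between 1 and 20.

Answer: 2

Derivation:
z_0 = 0 + 0i, c = -0.9118 + 1.3300i
Iter 1: z = -0.9118 + 1.3300i, |z|^2 = 2.6003
Iter 2: z = -1.8493 + -1.0954i, |z|^2 = 4.6199
Escaped at iteration 2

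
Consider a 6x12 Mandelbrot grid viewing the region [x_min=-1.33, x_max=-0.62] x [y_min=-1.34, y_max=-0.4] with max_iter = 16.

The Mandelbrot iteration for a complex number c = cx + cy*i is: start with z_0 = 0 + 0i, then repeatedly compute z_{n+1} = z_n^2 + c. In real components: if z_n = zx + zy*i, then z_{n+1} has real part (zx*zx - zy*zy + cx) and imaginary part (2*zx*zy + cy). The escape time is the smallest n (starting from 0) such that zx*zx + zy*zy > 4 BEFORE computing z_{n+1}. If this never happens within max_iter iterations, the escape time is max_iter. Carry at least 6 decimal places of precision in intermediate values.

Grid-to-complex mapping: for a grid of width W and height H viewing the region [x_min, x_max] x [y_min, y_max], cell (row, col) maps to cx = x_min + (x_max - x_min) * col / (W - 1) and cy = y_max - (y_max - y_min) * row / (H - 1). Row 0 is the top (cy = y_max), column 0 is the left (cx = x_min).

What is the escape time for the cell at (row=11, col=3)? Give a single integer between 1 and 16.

z_0 = 0 + 0i, c = -0.9040 + -1.3400i
Iter 1: z = -0.9040 + -1.3400i, |z|^2 = 2.6128
Iter 2: z = -1.8824 + 1.0827i, |z|^2 = 4.7157
Escaped at iteration 2

Answer: 2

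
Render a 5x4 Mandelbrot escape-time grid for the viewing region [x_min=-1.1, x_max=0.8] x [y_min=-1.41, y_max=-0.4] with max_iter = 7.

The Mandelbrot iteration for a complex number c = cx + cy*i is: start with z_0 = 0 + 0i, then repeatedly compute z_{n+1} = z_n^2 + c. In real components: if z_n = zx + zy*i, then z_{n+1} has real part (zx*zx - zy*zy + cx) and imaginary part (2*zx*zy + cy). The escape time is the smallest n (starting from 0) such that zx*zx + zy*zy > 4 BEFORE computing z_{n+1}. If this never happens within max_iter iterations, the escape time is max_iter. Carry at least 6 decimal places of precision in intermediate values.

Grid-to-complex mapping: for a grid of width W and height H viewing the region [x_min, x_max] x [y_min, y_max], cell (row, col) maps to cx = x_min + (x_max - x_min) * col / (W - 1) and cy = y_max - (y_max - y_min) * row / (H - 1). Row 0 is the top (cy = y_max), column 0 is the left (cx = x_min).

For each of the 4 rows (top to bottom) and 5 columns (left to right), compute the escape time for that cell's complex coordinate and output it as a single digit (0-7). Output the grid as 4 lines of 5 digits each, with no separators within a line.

(row=0, col=0): c = -1.1000 + -0.4000i → escape time 7
(row=0, col=1): c = -0.6250 + -0.4000i → escape time 7
(row=0, col=2): c = -0.1500 + -0.4000i → escape time 7
(row=0, col=3): c = 0.3250 + -0.4000i → escape time 7
(row=0, col=4): c = 0.8000 + -0.4000i → escape time 3
(row=1, col=0): c = -1.1000 + -0.7367i → escape time 3
(row=1, col=1): c = -0.6250 + -0.7367i → escape time 5
(row=1, col=2): c = -0.1500 + -0.7367i → escape time 7
(row=1, col=3): c = 0.3250 + -0.7367i → escape time 5
(row=1, col=4): c = 0.8000 + -0.7367i → escape time 2
(row=2, col=0): c = -1.1000 + -1.0733i → escape time 3
(row=2, col=1): c = -0.6250 + -1.0733i → escape time 3
(row=2, col=2): c = -0.1500 + -1.0733i → escape time 7
(row=2, col=3): c = 0.3250 + -1.0733i → escape time 3
(row=2, col=4): c = 0.8000 + -1.0733i → escape time 2
(row=3, col=0): c = -1.1000 + -1.4100i → escape time 2
(row=3, col=1): c = -0.6250 + -1.4100i → escape time 2
(row=3, col=2): c = -0.1500 + -1.4100i → escape time 2
(row=3, col=3): c = 0.3250 + -1.4100i → escape time 2
(row=3, col=4): c = 0.8000 + -1.4100i → escape time 2

Answer: 77773
35752
33732
22222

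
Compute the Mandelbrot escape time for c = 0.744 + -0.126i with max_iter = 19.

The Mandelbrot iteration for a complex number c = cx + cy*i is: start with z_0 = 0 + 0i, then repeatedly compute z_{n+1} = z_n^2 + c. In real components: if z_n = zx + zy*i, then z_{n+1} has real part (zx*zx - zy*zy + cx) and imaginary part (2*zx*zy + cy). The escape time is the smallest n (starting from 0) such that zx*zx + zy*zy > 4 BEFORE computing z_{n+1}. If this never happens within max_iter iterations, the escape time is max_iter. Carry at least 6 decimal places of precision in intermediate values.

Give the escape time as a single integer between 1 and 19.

Answer: 3

Derivation:
z_0 = 0 + 0i, c = 0.7440 + -0.1260i
Iter 1: z = 0.7440 + -0.1260i, |z|^2 = 0.5694
Iter 2: z = 1.2817 + -0.3135i, |z|^2 = 1.7409
Iter 3: z = 2.2884 + -0.9296i, |z|^2 = 6.1008
Escaped at iteration 3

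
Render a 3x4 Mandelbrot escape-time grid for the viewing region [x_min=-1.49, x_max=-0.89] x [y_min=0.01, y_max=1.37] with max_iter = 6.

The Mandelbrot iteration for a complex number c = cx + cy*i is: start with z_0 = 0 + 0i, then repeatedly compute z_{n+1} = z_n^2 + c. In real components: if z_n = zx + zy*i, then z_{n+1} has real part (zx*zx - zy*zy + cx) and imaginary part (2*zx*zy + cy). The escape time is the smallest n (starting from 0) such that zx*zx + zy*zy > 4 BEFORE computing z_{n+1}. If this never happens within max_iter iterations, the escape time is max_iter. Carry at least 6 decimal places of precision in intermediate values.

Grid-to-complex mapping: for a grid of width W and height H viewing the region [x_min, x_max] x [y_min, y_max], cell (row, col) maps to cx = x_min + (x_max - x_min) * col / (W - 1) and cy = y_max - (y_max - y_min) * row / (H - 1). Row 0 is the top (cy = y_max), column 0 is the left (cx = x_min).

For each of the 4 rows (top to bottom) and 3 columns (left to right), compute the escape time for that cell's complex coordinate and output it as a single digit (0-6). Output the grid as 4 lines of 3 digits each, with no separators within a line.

(row=0, col=0): c = -1.4900 + 1.3700i → escape time 1
(row=0, col=1): c = -1.1900 + 1.3700i → escape time 2
(row=0, col=2): c = -0.8900 + 1.3700i → escape time 2
(row=1, col=0): c = -1.4900 + 0.9167i → escape time 3
(row=1, col=1): c = -1.1900 + 0.9167i → escape time 3
(row=1, col=2): c = -0.8900 + 0.9167i → escape time 3
(row=2, col=0): c = -1.4900 + 0.4633i → escape time 3
(row=2, col=1): c = -1.1900 + 0.4633i → escape time 6
(row=2, col=2): c = -0.8900 + 0.4633i → escape time 6
(row=3, col=0): c = -1.4900 + 0.0100i → escape time 6
(row=3, col=1): c = -1.1900 + 0.0100i → escape time 6
(row=3, col=2): c = -0.8900 + 0.0100i → escape time 6

Answer: 122
333
366
666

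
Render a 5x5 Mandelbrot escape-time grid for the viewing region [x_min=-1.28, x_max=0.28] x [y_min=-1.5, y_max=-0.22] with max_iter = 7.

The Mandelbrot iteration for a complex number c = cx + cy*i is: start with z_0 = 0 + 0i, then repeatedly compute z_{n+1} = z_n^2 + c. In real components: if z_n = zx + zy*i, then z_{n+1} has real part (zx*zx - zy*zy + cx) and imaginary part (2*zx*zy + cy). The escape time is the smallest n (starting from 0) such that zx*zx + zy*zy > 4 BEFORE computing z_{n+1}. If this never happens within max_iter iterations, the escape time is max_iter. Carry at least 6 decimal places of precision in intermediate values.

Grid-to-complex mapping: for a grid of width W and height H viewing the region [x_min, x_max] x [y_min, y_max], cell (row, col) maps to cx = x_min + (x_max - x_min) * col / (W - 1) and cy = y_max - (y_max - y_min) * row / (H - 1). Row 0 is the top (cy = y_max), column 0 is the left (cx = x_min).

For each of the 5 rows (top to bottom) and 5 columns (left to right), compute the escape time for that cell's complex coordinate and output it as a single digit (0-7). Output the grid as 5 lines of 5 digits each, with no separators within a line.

Answer: 77777
35777
33574
23332
22222

Derivation:
(row=0, col=0): c = -1.2800 + -0.2200i → escape time 7
(row=0, col=1): c = -0.8900 + -0.2200i → escape time 7
(row=0, col=2): c = -0.5000 + -0.2200i → escape time 7
(row=0, col=3): c = -0.1100 + -0.2200i → escape time 7
(row=0, col=4): c = 0.2800 + -0.2200i → escape time 7
(row=1, col=0): c = -1.2800 + -0.5400i → escape time 3
(row=1, col=1): c = -0.8900 + -0.5400i → escape time 5
(row=1, col=2): c = -0.5000 + -0.5400i → escape time 7
(row=1, col=3): c = -0.1100 + -0.5400i → escape time 7
(row=1, col=4): c = 0.2800 + -0.5400i → escape time 7
(row=2, col=0): c = -1.2800 + -0.8600i → escape time 3
(row=2, col=1): c = -0.8900 + -0.8600i → escape time 3
(row=2, col=2): c = -0.5000 + -0.8600i → escape time 5
(row=2, col=3): c = -0.1100 + -0.8600i → escape time 7
(row=2, col=4): c = 0.2800 + -0.8600i → escape time 4
(row=3, col=0): c = -1.2800 + -1.1800i → escape time 2
(row=3, col=1): c = -0.8900 + -1.1800i → escape time 3
(row=3, col=2): c = -0.5000 + -1.1800i → escape time 3
(row=3, col=3): c = -0.1100 + -1.1800i → escape time 3
(row=3, col=4): c = 0.2800 + -1.1800i → escape time 2
(row=4, col=0): c = -1.2800 + -1.5000i → escape time 2
(row=4, col=1): c = -0.8900 + -1.5000i → escape time 2
(row=4, col=2): c = -0.5000 + -1.5000i → escape time 2
(row=4, col=3): c = -0.1100 + -1.5000i → escape time 2
(row=4, col=4): c = 0.2800 + -1.5000i → escape time 2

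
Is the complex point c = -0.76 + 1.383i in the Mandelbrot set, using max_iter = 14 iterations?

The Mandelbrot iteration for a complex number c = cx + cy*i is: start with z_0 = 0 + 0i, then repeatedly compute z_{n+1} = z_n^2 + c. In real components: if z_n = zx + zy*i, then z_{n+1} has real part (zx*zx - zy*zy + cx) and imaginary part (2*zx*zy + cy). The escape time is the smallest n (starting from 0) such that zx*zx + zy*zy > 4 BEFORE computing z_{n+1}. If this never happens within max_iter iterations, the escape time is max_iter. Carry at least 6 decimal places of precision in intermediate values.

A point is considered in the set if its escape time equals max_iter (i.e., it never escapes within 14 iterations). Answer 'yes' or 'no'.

z_0 = 0 + 0i, c = -0.7600 + 1.3830i
Iter 1: z = -0.7600 + 1.3830i, |z|^2 = 2.4903
Iter 2: z = -2.0951 + -0.7192i, |z|^2 = 4.9066
Escaped at iteration 2

Answer: no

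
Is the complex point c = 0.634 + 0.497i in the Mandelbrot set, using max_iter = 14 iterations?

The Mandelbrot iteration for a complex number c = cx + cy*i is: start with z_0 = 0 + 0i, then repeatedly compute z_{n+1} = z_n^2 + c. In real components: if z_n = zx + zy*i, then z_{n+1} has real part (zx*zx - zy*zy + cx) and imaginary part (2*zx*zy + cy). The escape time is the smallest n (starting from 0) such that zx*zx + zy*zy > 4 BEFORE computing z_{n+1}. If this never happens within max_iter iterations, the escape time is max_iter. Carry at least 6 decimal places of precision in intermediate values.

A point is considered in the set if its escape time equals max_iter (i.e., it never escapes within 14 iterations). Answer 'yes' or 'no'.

z_0 = 0 + 0i, c = 0.6340 + 0.4970i
Iter 1: z = 0.6340 + 0.4970i, |z|^2 = 0.6490
Iter 2: z = 0.7889 + 1.1272i, |z|^2 = 1.8930
Iter 3: z = -0.0141 + 2.2756i, |z|^2 = 5.1785
Escaped at iteration 3

Answer: no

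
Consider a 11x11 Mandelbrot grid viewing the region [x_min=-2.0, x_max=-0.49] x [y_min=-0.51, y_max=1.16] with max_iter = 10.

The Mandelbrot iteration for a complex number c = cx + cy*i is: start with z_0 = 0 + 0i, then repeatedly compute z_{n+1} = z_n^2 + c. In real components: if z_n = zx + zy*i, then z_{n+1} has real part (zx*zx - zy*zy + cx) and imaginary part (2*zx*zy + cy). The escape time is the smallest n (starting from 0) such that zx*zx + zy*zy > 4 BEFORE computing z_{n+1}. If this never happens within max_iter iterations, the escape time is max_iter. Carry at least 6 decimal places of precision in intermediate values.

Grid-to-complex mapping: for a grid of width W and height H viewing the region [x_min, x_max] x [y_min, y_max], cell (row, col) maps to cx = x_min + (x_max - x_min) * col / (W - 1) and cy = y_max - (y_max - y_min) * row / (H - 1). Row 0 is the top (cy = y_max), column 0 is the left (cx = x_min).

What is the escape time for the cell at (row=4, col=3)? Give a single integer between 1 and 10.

z_0 = 0 + 0i, c = -1.5470 + 0.4920i
Iter 1: z = -1.5470 + 0.4920i, |z|^2 = 2.6353
Iter 2: z = 0.6041 + -1.0302i, |z|^2 = 1.4264
Iter 3: z = -2.2434 + -0.7528i, |z|^2 = 5.5997
Escaped at iteration 3

Answer: 3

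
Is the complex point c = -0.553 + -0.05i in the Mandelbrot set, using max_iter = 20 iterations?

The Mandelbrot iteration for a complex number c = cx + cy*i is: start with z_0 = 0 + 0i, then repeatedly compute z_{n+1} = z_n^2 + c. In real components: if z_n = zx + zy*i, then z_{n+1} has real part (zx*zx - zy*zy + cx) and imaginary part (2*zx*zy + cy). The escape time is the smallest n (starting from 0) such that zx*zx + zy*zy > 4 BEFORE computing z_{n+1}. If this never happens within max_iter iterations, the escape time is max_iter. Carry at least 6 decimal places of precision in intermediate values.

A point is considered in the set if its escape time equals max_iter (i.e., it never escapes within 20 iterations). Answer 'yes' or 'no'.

Answer: yes

Derivation:
z_0 = 0 + 0i, c = -0.5530 + -0.0500i
Iter 1: z = -0.5530 + -0.0500i, |z|^2 = 0.3083
Iter 2: z = -0.2497 + 0.0053i, |z|^2 = 0.0624
Iter 3: z = -0.4907 + -0.0526i, |z|^2 = 0.2435
Iter 4: z = -0.3150 + 0.0017i, |z|^2 = 0.0992
Iter 5: z = -0.4538 + -0.0510i, |z|^2 = 0.2085
Iter 6: z = -0.3497 + -0.0037i, |z|^2 = 0.1223
Iter 7: z = -0.4307 + -0.0474i, |z|^2 = 0.1878
Iter 8: z = -0.3697 + -0.0091i, |z|^2 = 0.1368
Iter 9: z = -0.4164 + -0.0432i, |z|^2 = 0.1752
Iter 10: z = -0.3815 + -0.0140i, |z|^2 = 0.1457
Iter 11: z = -0.4077 + -0.0393i, |z|^2 = 0.1677
Iter 12: z = -0.3884 + -0.0179i, |z|^2 = 0.1511
Iter 13: z = -0.4025 + -0.0361i, |z|^2 = 0.1633
Iter 14: z = -0.3923 + -0.0210i, |z|^2 = 0.1543
Iter 15: z = -0.3995 + -0.0336i, |z|^2 = 0.1608
Iter 16: z = -0.3945 + -0.0232i, |z|^2 = 0.1562
Iter 17: z = -0.3979 + -0.0317i, |z|^2 = 0.1593
Iter 18: z = -0.3957 + -0.0248i, |z|^2 = 0.1572
Iter 19: z = -0.3971 + -0.0304i, |z|^2 = 0.1586
Did not escape in 20 iterations → in set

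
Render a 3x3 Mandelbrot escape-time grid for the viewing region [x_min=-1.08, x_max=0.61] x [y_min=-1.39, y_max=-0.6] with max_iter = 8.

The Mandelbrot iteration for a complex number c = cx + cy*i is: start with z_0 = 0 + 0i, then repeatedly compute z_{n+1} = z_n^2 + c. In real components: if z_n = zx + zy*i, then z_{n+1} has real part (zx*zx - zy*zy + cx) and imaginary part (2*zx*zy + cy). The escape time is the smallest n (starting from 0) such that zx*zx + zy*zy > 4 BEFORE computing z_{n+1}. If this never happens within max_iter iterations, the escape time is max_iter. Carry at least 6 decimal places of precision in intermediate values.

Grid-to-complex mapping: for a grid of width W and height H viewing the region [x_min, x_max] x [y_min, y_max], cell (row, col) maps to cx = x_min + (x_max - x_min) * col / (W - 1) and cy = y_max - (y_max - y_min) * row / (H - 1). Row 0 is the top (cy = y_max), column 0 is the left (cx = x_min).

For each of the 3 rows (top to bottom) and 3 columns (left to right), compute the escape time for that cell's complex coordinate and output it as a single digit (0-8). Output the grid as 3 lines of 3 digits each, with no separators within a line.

(row=0, col=0): c = -1.0800 + -0.6000i → escape time 4
(row=0, col=1): c = -0.2350 + -0.6000i → escape time 8
(row=0, col=2): c = 0.6100 + -0.6000i → escape time 3
(row=1, col=0): c = -1.0800 + -0.9950i → escape time 3
(row=1, col=1): c = -0.2350 + -0.9950i → escape time 6
(row=1, col=2): c = 0.6100 + -0.9950i → escape time 2
(row=2, col=0): c = -1.0800 + -1.3900i → escape time 2
(row=2, col=1): c = -0.2350 + -1.3900i → escape time 2
(row=2, col=2): c = 0.6100 + -1.3900i → escape time 2

Answer: 483
362
222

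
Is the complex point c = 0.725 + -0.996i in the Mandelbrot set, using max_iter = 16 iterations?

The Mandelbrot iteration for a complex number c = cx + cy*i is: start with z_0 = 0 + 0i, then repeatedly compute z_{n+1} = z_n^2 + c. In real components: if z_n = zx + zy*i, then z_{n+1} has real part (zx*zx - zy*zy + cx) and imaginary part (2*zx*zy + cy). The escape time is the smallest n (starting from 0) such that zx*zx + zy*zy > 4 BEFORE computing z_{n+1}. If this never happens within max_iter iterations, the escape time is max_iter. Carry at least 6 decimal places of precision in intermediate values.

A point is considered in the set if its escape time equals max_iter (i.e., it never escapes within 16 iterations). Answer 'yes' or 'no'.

Answer: no

Derivation:
z_0 = 0 + 0i, c = 0.7250 + -0.9960i
Iter 1: z = 0.7250 + -0.9960i, |z|^2 = 1.5176
Iter 2: z = 0.2586 + -2.4402i, |z|^2 = 6.0215
Escaped at iteration 2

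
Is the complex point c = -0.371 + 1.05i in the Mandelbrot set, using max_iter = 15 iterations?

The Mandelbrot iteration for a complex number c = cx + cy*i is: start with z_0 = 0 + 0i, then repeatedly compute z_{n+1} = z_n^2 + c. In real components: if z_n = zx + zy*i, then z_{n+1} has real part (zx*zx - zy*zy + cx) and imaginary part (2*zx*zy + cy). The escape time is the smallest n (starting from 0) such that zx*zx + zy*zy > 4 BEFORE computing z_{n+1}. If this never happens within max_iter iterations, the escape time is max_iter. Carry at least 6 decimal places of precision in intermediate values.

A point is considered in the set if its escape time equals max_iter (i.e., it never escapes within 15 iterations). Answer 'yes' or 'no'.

Answer: no

Derivation:
z_0 = 0 + 0i, c = -0.3710 + 1.0500i
Iter 1: z = -0.3710 + 1.0500i, |z|^2 = 1.2401
Iter 2: z = -1.3359 + 0.2709i, |z|^2 = 1.8579
Iter 3: z = 1.3401 + 0.3262i, |z|^2 = 1.9024
Iter 4: z = 1.3185 + 1.9244i, |z|^2 = 5.4418
Escaped at iteration 4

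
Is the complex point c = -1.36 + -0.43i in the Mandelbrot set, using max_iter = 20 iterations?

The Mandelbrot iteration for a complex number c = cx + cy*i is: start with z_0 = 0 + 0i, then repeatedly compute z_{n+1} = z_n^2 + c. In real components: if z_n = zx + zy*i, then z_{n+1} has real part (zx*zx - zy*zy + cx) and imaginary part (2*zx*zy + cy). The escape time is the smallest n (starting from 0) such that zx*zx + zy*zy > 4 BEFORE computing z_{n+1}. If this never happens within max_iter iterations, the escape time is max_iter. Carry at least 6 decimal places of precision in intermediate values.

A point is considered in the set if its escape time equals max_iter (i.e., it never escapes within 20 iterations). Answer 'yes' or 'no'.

Answer: no

Derivation:
z_0 = 0 + 0i, c = -1.3600 + -0.4300i
Iter 1: z = -1.3600 + -0.4300i, |z|^2 = 2.0345
Iter 2: z = 0.3047 + 0.7396i, |z|^2 = 0.6399
Iter 3: z = -1.8142 + 0.0207i, |z|^2 = 3.2916
Iter 4: z = 1.9308 + -0.5052i, |z|^2 = 3.9830
Iter 5: z = 2.1127 + -2.3807i, |z|^2 = 10.1310
Escaped at iteration 5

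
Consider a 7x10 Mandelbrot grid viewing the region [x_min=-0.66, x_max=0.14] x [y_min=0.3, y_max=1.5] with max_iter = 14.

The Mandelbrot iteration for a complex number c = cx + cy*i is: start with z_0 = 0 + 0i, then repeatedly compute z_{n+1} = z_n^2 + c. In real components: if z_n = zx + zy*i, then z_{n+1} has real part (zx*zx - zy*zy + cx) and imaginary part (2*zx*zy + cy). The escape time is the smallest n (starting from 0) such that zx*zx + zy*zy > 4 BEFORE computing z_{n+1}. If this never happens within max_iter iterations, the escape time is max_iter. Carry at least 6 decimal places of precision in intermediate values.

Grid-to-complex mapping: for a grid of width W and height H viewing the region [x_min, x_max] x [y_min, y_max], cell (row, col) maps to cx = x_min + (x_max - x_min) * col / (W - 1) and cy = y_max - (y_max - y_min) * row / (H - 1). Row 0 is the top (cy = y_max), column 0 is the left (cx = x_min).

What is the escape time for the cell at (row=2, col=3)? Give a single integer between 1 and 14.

z_0 = 0 + 0i, c = -0.2600 + 1.2333i
Iter 1: z = -0.2600 + 1.2333i, |z|^2 = 1.5887
Iter 2: z = -1.7135 + 0.5920i, |z|^2 = 3.2866
Iter 3: z = 2.3257 + -0.7955i, |z|^2 = 6.0414
Escaped at iteration 3

Answer: 3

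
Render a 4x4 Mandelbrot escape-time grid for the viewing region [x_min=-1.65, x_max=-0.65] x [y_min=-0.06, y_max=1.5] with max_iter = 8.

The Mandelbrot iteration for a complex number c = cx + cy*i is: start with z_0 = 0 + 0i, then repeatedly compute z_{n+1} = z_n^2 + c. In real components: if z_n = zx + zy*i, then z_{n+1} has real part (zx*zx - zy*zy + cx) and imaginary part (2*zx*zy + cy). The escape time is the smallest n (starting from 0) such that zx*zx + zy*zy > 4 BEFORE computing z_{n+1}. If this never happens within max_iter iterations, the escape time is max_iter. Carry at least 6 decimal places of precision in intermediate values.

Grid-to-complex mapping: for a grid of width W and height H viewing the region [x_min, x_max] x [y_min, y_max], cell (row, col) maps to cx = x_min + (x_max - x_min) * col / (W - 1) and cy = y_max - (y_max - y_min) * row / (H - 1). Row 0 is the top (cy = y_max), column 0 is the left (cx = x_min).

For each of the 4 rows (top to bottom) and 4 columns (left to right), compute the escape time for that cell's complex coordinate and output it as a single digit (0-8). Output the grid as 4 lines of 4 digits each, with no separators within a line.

Answer: 1222
2334
3458
6888

Derivation:
(row=0, col=0): c = -1.6500 + 1.5000i → escape time 1
(row=0, col=1): c = -1.3167 + 1.5000i → escape time 2
(row=0, col=2): c = -0.9833 + 1.5000i → escape time 2
(row=0, col=3): c = -0.6500 + 1.5000i → escape time 2
(row=1, col=0): c = -1.6500 + 0.9800i → escape time 2
(row=1, col=1): c = -1.3167 + 0.9800i → escape time 3
(row=1, col=2): c = -0.9833 + 0.9800i → escape time 3
(row=1, col=3): c = -0.6500 + 0.9800i → escape time 4
(row=2, col=0): c = -1.6500 + 0.4600i → escape time 3
(row=2, col=1): c = -1.3167 + 0.4600i → escape time 4
(row=2, col=2): c = -0.9833 + 0.4600i → escape time 5
(row=2, col=3): c = -0.6500 + 0.4600i → escape time 8
(row=3, col=0): c = -1.6500 + -0.0600i → escape time 6
(row=3, col=1): c = -1.3167 + -0.0600i → escape time 8
(row=3, col=2): c = -0.9833 + -0.0600i → escape time 8
(row=3, col=3): c = -0.6500 + -0.0600i → escape time 8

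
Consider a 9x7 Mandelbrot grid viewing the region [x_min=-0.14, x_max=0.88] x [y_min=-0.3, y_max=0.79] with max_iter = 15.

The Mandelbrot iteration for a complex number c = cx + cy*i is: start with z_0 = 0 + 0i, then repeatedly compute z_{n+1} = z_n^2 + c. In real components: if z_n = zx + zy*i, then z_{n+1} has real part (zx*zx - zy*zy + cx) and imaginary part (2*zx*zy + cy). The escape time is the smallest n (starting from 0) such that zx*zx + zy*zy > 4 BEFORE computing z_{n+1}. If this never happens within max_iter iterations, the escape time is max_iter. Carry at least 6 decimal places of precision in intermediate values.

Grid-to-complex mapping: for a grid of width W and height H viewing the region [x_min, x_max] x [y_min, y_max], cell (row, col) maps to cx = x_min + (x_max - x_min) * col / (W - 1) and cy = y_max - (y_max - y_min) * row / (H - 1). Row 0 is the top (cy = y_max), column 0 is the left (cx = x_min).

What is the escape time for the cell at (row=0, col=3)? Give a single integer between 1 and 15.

z_0 = 0 + 0i, c = 0.2425 + 0.7900i
Iter 1: z = 0.2425 + 0.7900i, |z|^2 = 0.6829
Iter 2: z = -0.3228 + 1.1732i, |z|^2 = 1.4805
Iter 3: z = -1.0296 + 0.0326i, |z|^2 = 1.0611
Iter 4: z = 1.3015 + 0.7228i, |z|^2 = 2.2163
Iter 5: z = 1.4139 + 2.6715i, |z|^2 = 9.1357
Escaped at iteration 5

Answer: 5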